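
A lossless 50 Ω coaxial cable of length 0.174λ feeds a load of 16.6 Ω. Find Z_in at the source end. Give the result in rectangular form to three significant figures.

βl = 2π × 0.174 = 62.6°
tan(βl) = tan(62.6°) = 1.93
Z_in = Z_0·(Z_L + jZ_0·tanβl)/(Z_0 + jZ_L·tanβl)
     = 50·(16.6 + j96.6)/(50 + j32.1)

Z_in ≈ 55.7 + j60.9 Ω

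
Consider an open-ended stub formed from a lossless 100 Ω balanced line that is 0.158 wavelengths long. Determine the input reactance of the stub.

X_in ≈ -65.2 Ω (capacitive)

βl = 2π × 0.158 = 56.9°
tan(βl) = 1.53
For an open-ended stub, Z_in = −jZ_0·cot(βl) = −jZ_0/tan(βl)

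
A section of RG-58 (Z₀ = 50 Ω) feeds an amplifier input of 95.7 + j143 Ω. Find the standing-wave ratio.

Γ = (Z_L − Z_0)/(Z_L + Z_0) = (45.7 + j143)/(145.7 + j143)
|Γ| = 150/204 = 0.735
VSWR = (1 + |Γ|)/(1 − |Γ|) = 1.74/0.265

VSWR ≈ 6.56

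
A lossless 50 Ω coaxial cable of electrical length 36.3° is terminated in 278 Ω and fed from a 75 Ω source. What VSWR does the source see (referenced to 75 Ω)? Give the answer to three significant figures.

VSWR ≈ 5.36

tan(βl) = 0.735
Z_in = Z_0·(Z_L + jZ_0·tanβl)/(Z_0 + jZ_L·tanβl) = 24.2 − j62.1 Ω
Γ_s = (Z_in − Z_s)/(Z_in + Z_s) = (-50.8 − j62.1)/(99.2 − j62.1), |Γ_s| = 0.686
VSWR = (1 + |Γ_s|)/(1 − |Γ_s|)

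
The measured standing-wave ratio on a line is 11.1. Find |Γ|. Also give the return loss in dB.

|Γ| = (S − 1)/(S + 1) = (11.1 − 1)/(11.1 + 1) = 10.1/12.1
RL = −20·log₁₀|Γ| = −20·log₁₀(0.835)

|Γ| ≈ 0.835; return loss ≈ 1.57 dB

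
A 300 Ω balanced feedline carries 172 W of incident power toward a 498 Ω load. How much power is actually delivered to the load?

Γ = (498 − 300)/(498 + 300) = 0.248
|Γ|² = 0.0616
P_refl = |Γ|²·P_inc = 10.6 W, P_del = (1 − |Γ|²)·P_inc = 161 W

P_delivered ≈ 161 W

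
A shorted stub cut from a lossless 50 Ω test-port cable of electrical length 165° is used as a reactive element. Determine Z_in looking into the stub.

tan(βl) = -0.268
For a shorted stub, Z_in = jZ_0·tan(βl)

Z_in ≈ −j13.4 Ω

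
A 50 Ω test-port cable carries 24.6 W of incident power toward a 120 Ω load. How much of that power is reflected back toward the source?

P_reflected ≈ 4.17 W

Γ = (120 − 50)/(120 + 50) = 0.412
|Γ|² = 0.17
P_refl = |Γ|²·P_inc = 4.17 W, P_del = (1 − |Γ|²)·P_inc = 20.4 W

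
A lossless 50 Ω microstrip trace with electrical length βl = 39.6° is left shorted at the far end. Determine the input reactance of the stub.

tan(βl) = 0.827
For a shorted stub, Z_in = jZ_0·tan(βl)

X_in ≈ 41.4 Ω (inductive)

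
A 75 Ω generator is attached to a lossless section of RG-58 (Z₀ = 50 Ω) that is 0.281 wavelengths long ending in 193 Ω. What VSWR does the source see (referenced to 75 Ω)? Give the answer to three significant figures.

βl = 2π × 0.281 = 101°
tan(βl) = -5.07
Z_in = Z_0·(Z_L + jZ_0·tanβl)/(Z_0 + jZ_L·tanβl) = 13.4 + j9.18 Ω
Γ_s = (Z_in − Z_s)/(Z_in + Z_s) = (-61.6 + j9.18)/(88.4 + j9.18), |Γ_s| = 0.7
VSWR = (1 + |Γ_s|)/(1 − |Γ_s|)

VSWR ≈ 5.67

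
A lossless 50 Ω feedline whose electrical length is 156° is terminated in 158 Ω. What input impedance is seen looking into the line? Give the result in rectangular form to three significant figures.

tan(βl) = tan(156°) = -0.445
Z_in = Z_0·(Z_L + jZ_0·tanβl)/(Z_0 + jZ_L·tanβl)
     = 50·(158 − j22.3)/(50 − j70.3)

Z_in ≈ 63.5 + j67.1 Ω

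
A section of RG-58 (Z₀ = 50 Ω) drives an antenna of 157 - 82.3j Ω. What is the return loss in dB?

Γ = (107 − j82.3)/(207 − j82.3), |Γ| = 0.606
RL = −20·log₁₀|Γ| = −20·log₁₀(0.606)

RL ≈ 4.35 dB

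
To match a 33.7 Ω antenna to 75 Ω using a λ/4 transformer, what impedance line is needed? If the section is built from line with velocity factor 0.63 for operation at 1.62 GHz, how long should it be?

Z_qwt ≈ 50.3 Ω; length ≈ 2.92 cm

Z_qwt = √(Z_0·R_L) = √(75 × 33.7) = √2528
λ = 0.63·c/f = 0.117 m, so l = λ/4 = 0.0292 m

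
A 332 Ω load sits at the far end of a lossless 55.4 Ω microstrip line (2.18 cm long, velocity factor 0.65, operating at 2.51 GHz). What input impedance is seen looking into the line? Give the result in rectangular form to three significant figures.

Z_in ≈ 9.58 + j10.5 Ω

λ = v/f = 0.65·c / 2.51 GHz = 0.0777 m
βl = 2π·l/λ = 2π × 0.281 = 101°
tan(βl) = tan(101°) = -5.14
Z_in = Z_0·(Z_L + jZ_0·tanβl)/(Z_0 + jZ_L·tanβl)
     = 55.4·(332 − j285)/(55.4 − j1710)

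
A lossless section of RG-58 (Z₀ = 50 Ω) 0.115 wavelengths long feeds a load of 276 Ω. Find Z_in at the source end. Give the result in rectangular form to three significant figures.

Z_in ≈ 19.9 − j52.6 Ω

βl = 2π × 0.115 = 41.4°
tan(βl) = tan(41.4°) = 0.882
Z_in = Z_0·(Z_L + jZ_0·tanβl)/(Z_0 + jZ_L·tanβl)
     = 50·(276 + j44.1)/(50 + j243)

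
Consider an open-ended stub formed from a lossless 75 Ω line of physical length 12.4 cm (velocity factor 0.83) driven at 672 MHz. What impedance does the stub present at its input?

λ = v/f = 0.83·c / 672 MHz = 0.371 m
βl = 2π·l/λ = 2π × 0.335 = 120°
tan(βl) = -1.7
For an open-ended stub, Z_in = −jZ_0·cot(βl) = −jZ_0/tan(βl)

Z_in ≈ +j44.1 Ω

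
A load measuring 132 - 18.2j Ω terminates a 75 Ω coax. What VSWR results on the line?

VSWR ≈ 1.81

Γ = (Z_L − Z_0)/(Z_L + Z_0) = (57 − j18.2)/(207 − j18.2)
|Γ| = 59.8/208 = 0.288
VSWR = (1 + |Γ|)/(1 − |Γ|) = 1.29/0.712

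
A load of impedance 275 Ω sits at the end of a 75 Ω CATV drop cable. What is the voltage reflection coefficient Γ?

Γ = (Z_L − Z_0)/(Z_L + Z_0) = (275 − 75)/(275 + 75) = 200/350

Γ = 0.571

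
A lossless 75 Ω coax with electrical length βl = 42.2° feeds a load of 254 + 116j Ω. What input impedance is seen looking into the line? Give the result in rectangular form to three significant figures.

tan(βl) = tan(42.2°) = 0.907
Z_in = Z_0·(Z_L + jZ_0·tanβl)/(Z_0 + jZ_L·tanβl)
     = 75·(254 + j184)/(-30.2 + j230)

Z_in ≈ 48.3 − j89 Ω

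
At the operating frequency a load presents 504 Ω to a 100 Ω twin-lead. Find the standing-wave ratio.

Γ = (504 − 100)/(504 + 100) = 0.669
VSWR = (1 + 0.669)/(1 − 0.669)

VSWR ≈ 5.04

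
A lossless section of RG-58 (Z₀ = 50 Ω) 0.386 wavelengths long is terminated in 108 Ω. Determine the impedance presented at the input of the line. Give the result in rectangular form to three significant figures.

βl = 2π × 0.386 = 139°
tan(βl) = tan(139°) = -0.871
Z_in = Z_0·(Z_L + jZ_0·tanβl)/(Z_0 + jZ_L·tanβl)
     = 50·(108 − j43.5)/(50 − j94)

Z_in ≈ 41.9 + j35.2 Ω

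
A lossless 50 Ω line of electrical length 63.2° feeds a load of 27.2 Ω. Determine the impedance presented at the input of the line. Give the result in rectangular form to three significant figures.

Z_in ≈ 61.9 + j32.3 Ω

tan(βl) = tan(63.2°) = 1.98
Z_in = Z_0·(Z_L + jZ_0·tanβl)/(Z_0 + jZ_L·tanβl)
     = 50·(27.2 + j99)/(50 + j53.8)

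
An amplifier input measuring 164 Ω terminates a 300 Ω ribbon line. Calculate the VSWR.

Γ = (164 − 300)/(164 + 300) = -0.293
VSWR = (1 + 0.293)/(1 − 0.293)

VSWR ≈ 1.83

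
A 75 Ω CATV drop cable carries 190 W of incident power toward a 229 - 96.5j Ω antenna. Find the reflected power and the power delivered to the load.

P_reflected ≈ 61.7 W; P_delivered ≈ 128 W

|Γ| = |(154 − j96.5)/(304 − j96.5)| = 0.57
|Γ|² = 0.325
P_refl = |Γ|²·P_inc = 61.7 W, P_del = (1 − |Γ|²)·P_inc = 128 W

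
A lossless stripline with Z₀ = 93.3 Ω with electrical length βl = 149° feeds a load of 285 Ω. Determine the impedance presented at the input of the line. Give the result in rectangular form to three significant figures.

tan(βl) = tan(149°) = -0.601
Z_in = Z_0·(Z_L + jZ_0·tanβl)/(Z_0 + jZ_L·tanβl)
     = 93.3·(285 − j56.1)/(93.3 − j171)

Z_in ≈ 88.8 + j107 Ω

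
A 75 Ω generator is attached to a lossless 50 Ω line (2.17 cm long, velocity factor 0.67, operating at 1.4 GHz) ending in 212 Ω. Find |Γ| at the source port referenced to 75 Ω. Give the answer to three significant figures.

|Γ| ≈ 0.677

λ = v/f = 0.67·c / 1.4 GHz = 0.144 m
βl = 2π·l/λ = 2π × 0.151 = 54.4°
tan(βl) = 1.4
Z_in = Z_0·(Z_L + jZ_0·tanβl)/(Z_0 + jZ_L·tanβl) = 17.3 − j32.9 Ω
Γ_s = (Z_in − Z_s)/(Z_in + Z_s) = (-57.7 − j32.9)/(92.3 − j32.9), |Γ_s| = 0.677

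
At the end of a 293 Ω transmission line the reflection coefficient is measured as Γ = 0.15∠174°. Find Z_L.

Z_L = Z_0·(1 + Γ)/(1 − Γ) = 293·(0.851 + j0.0157)/(1.15 − j0.0157)

Z_L ≈ 217 + j6.96 Ω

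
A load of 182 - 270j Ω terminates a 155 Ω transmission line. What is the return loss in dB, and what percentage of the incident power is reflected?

Γ = (27 − j270)/(337 − j270), |Γ| = 0.628
RL = −20·log₁₀(0.628) = 4.04 dB
P_refl/P_inc = |Γ|² = 0.395

RL ≈ 4.04 dB; 39.5% of incident power reflected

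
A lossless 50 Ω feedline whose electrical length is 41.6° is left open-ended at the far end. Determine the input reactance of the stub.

X_in ≈ -56.3 Ω (capacitive)

tan(βl) = 0.888
For an open-ended stub, Z_in = −jZ_0·cot(βl) = −jZ_0/tan(βl)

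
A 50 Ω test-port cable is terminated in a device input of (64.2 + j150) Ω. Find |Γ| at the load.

|Γ| ≈ 0.799

Γ = (Z_L − Z_0)/(Z_L + Z_0) = (14.2 + j150)/(114.2 + j150)
|Γ| = 151/189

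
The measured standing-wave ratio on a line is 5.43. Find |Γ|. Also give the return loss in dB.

|Γ| = (S − 1)/(S + 1) = (5.43 − 1)/(5.43 + 1) = 4.43/6.43
RL = −20·log₁₀|Γ| = −20·log₁₀(0.689)

|Γ| ≈ 0.689; return loss ≈ 3.24 dB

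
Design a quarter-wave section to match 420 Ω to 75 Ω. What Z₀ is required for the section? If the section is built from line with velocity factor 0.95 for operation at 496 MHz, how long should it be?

Z_qwt ≈ 177 Ω; length ≈ 14.4 cm

Z_qwt = √(Z_0·R_L) = √(75 × 420) = √31500
λ = 0.95·c/f = 0.575 m, so l = λ/4 = 0.144 m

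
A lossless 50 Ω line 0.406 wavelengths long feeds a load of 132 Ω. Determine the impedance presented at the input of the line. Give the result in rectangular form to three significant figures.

Z_in ≈ 46.3 + j48.4 Ω

βl = 2π × 0.406 = 146°
tan(βl) = tan(146°) = -0.67
Z_in = Z_0·(Z_L + jZ_0·tanβl)/(Z_0 + jZ_L·tanβl)
     = 50·(132 − j33.5)/(50 − j88.5)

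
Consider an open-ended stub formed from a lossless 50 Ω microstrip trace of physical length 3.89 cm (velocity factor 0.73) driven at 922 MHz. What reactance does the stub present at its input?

X_in ≈ -30.1 Ω (capacitive)

λ = v/f = 0.73·c / 922 MHz = 0.238 m
βl = 2π·l/λ = 2π × 0.164 = 59°
tan(βl) = 1.66
For an open-ended stub, Z_in = −jZ_0·cot(βl) = −jZ_0/tan(βl)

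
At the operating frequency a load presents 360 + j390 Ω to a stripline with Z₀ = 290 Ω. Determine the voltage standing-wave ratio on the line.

VSWR ≈ 3.19

Γ = (Z_L − Z_0)/(Z_L + Z_0) = (70 + j390)/(650 + j390)
|Γ| = 396/758 = 0.523
VSWR = (1 + |Γ|)/(1 − |Γ|) = 1.52/0.477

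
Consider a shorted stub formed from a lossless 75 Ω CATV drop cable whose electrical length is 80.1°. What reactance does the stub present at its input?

tan(βl) = 5.73
For a shorted stub, Z_in = jZ_0·tan(βl)

X_in ≈ 430 Ω (inductive)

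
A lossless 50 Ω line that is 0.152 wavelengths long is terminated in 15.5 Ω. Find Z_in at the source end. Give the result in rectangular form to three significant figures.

βl = 2π × 0.152 = 54.7°
tan(βl) = tan(54.7°) = 1.41
Z_in = Z_0·(Z_L + jZ_0·tanβl)/(Z_0 + jZ_L·tanβl)
     = 50·(15.5 + j70.7)/(50 + j21.9)

Z_in ≈ 39 + j53.6 Ω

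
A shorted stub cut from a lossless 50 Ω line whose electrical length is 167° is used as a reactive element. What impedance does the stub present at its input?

Z_in ≈ −j11.5 Ω

tan(βl) = -0.231
For a shorted stub, Z_in = jZ_0·tan(βl)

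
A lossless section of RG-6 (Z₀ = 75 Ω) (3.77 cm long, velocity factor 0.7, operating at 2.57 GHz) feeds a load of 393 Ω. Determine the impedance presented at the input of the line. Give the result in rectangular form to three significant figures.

λ = v/f = 0.7·c / 2.57 GHz = 0.0817 m
βl = 2π·l/λ = 2π × 0.461 = 166°
tan(βl) = tan(166°) = -0.248
Z_in = Z_0·(Z_L + jZ_0·tanβl)/(Z_0 + jZ_L·tanβl)
     = 75·(393 − j18.6)/(75 − j97.3)

Z_in ≈ 155 + j183 Ω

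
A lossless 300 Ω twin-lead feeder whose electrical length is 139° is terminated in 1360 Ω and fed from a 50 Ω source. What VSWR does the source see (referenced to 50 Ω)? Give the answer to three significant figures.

VSWR ≈ 16.3

tan(βl) = -0.869
Z_in = Z_0·(Z_L + jZ_0·tanβl)/(Z_0 + jZ_L·tanβl) = 144 + j308 Ω
Γ_s = (Z_in − Z_s)/(Z_in + Z_s) = (94.4 + j308)/(194 + j308), |Γ_s| = 0.885
VSWR = (1 + |Γ_s|)/(1 − |Γ_s|)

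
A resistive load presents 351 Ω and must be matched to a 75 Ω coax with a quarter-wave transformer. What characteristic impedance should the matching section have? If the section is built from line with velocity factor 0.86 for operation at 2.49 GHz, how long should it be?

Z_qwt = √(Z_0·R_L) = √(75 × 351) = √26320
λ = 0.86·c/f = 0.104 m, so l = λ/4 = 0.0259 m

Z_qwt ≈ 162 Ω; length ≈ 2.59 cm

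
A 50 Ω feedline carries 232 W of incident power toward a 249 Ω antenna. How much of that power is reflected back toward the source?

P_reflected ≈ 103 W

Γ = (249 − 50)/(249 + 50) = 0.666
|Γ|² = 0.443
P_refl = |Γ|²·P_inc = 103 W, P_del = (1 − |Γ|²)·P_inc = 129 W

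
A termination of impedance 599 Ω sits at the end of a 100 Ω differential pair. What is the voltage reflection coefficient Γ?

Γ = 0.714

Γ = (Z_L − Z_0)/(Z_L + Z_0) = (599 − 100)/(599 + 100) = 499/699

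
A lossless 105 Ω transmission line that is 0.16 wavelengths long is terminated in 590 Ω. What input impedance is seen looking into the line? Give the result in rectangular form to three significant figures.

βl = 2π × 0.16 = 57.6°
tan(βl) = tan(57.6°) = 1.58
Z_in = Z_0·(Z_L + jZ_0·tanβl)/(Z_0 + jZ_L·tanβl)
     = 105·(590 + j165)/(105 + j930)

Z_in ≈ 25.9 − j63.7 Ω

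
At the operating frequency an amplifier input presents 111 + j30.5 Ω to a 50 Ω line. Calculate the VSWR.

VSWR ≈ 2.43

Γ = (Z_L − Z_0)/(Z_L + Z_0) = (61 + j30.5)/(161 + j30.5)
|Γ| = 68.2/164 = 0.416
VSWR = (1 + |Γ|)/(1 − |Γ|) = 1.42/0.584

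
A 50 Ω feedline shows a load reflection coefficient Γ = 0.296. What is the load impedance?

Z_L = Z_0·(1 + Γ)/(1 − Γ) = 50·(1.3)/(0.704)

Z_L ≈ 92 Ω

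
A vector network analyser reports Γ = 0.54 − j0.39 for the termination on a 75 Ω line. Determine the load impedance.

Z_L = Z_0·(1 + Γ)/(1 − Γ) = 75·(1.54 − j0.39)/(0.46 + j0.39)

Z_L ≈ 115 − j161 Ω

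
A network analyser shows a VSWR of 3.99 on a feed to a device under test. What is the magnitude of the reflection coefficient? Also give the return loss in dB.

|Γ| ≈ 0.599; return loss ≈ 4.45 dB

|Γ| = (S − 1)/(S + 1) = (3.99 − 1)/(3.99 + 1) = 2.99/4.99
RL = −20·log₁₀|Γ| = −20·log₁₀(0.599)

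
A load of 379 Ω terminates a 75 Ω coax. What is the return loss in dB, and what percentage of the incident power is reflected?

Γ = (379 − 75)/(379 + 75) = 0.67
RL = −20·log₁₀(0.67) = 3.48 dB
P_refl/P_inc = |Γ|² = 0.448

RL ≈ 3.48 dB; 44.8% of incident power reflected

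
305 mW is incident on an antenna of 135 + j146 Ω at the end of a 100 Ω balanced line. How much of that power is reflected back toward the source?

|Γ| = |(35 + j146)/(235 + j146)| = 0.543
|Γ|² = 0.294
P_refl = |Γ|²·P_inc = 89.8 mW, P_del = (1 − |Γ|²)·P_inc = 215 mW

P_reflected ≈ 89.8 mW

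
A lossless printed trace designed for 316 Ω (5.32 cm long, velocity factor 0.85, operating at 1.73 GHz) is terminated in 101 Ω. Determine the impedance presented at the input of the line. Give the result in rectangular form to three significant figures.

λ = v/f = 0.85·c / 1.73 GHz = 0.147 m
βl = 2π·l/λ = 2π × 0.361 = 130°
tan(βl) = tan(130°) = -1.19
Z_in = Z_0·(Z_L + jZ_0·tanβl)/(Z_0 + jZ_L·tanβl)
     = 316·(101 − j377)/(316 − j121)

Z_in ≈ 214 − j296 Ω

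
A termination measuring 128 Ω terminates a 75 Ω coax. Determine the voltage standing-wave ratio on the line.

Γ = (128 − 75)/(128 + 75) = 0.261
VSWR = (1 + 0.261)/(1 − 0.261)

VSWR ≈ 1.71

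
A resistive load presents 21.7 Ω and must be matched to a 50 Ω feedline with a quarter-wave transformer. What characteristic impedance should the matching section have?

Z_qwt = √(Z_0·R_L) = √(50 × 21.7) = √1085

Z_qwt ≈ 32.9 Ω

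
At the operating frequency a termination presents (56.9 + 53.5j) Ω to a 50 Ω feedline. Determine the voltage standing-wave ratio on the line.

Γ = (Z_L − Z_0)/(Z_L + Z_0) = (6.9 + j53.5)/(106.9 + j53.5)
|Γ| = 53.9/120 = 0.451
VSWR = (1 + |Γ|)/(1 − |Γ|) = 1.45/0.549

VSWR ≈ 2.64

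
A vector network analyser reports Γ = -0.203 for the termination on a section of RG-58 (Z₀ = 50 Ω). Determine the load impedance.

Z_L ≈ 33.1 Ω

Z_L = Z_0·(1 + Γ)/(1 − Γ) = 50·(0.797)/(1.2)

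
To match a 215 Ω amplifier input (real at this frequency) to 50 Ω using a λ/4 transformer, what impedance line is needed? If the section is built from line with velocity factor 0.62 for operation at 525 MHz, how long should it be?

Z_qwt = √(Z_0·R_L) = √(50 × 215) = √10750
λ = 0.62·c/f = 0.354 m, so l = λ/4 = 0.0886 m

Z_qwt ≈ 104 Ω; length ≈ 8.86 cm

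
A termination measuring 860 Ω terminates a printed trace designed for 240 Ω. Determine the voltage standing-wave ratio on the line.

VSWR ≈ 3.58

For a purely resistive load, VSWR = R_L/Z_0 or Z_0/R_L (whichever > 1) = 860/240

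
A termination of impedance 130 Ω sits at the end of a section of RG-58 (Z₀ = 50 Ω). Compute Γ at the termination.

Γ = (Z_L − Z_0)/(Z_L + Z_0) = (130 − 50)/(130 + 50) = 80/180

Γ = 0.444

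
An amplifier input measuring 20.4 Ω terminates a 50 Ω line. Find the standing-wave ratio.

For a purely resistive load, VSWR = R_L/Z_0 or Z_0/R_L (whichever > 1) = 50/20.4

VSWR ≈ 2.45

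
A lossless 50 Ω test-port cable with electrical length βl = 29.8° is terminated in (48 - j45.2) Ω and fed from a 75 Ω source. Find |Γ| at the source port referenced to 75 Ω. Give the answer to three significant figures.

|Γ| ≈ 0.535

tan(βl) = 0.573
Z_in = Z_0·(Z_L + jZ_0·tanβl)/(Z_0 + jZ_L·tanβl) = 24.5 − j19.8 Ω
Γ_s = (Z_in − Z_s)/(Z_in + Z_s) = (-50.5 − j19.8)/(99.5 − j19.8), |Γ_s| = 0.535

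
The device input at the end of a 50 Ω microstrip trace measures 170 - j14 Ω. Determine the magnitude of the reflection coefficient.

|Γ| ≈ 0.548

Γ = (Z_L − Z_0)/(Z_L + Z_0) = (120 − j14)/(220 − j14)
|Γ| = 121/220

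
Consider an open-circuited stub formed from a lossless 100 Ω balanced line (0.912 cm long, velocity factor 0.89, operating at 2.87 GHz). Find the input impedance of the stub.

λ = v/f = 0.89·c / 2.87 GHz = 0.093 m
βl = 2π·l/λ = 2π × 0.098 = 35.3°
tan(βl) = 0.708
For an open-circuited stub, Z_in = −jZ_0·cot(βl) = −jZ_0/tan(βl)

Z_in ≈ −j141 Ω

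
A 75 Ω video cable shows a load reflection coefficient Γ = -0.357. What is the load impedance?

Z_L ≈ 35.5 Ω

Z_L = Z_0·(1 + Γ)/(1 − Γ) = 75·(0.643)/(1.36)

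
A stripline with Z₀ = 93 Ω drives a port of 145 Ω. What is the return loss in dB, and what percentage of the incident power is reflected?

RL ≈ 13.2 dB; 4.77% of incident power reflected

Γ = (145 − 93)/(145 + 93) = 0.218
RL = −20·log₁₀(0.218) = 13.2 dB
P_refl/P_inc = |Γ|² = 0.0477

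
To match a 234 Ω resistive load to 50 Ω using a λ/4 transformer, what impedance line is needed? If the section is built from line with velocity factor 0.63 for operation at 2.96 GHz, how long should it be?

Z_qwt = √(Z_0·R_L) = √(50 × 234) = √11700
λ = 0.63·c/f = 0.0639 m, so l = λ/4 = 0.016 m

Z_qwt ≈ 108 Ω; length ≈ 1.6 cm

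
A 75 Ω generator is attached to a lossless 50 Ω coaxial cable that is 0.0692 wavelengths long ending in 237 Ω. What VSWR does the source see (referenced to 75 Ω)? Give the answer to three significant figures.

VSWR ≈ 3.89

βl = 2π × 0.0692 = 24.9°
tan(βl) = 0.464
Z_in = Z_0·(Z_L + jZ_0·tanβl)/(Z_0 + jZ_L·tanβl) = 49.3 − j85.3 Ω
Γ_s = (Z_in − Z_s)/(Z_in + Z_s) = (-25.7 − j85.3)/(124 − j85.3), |Γ_s| = 0.591
VSWR = (1 + |Γ_s|)/(1 − |Γ_s|)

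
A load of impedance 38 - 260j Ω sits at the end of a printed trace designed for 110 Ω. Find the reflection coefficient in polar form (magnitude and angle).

Γ = (Z_L − Z_0)/(Z_L + Z_0) = (-72 − j260)/(148 − j260)
|Γ| = 270/299 = 0.902

Γ ≈ 0.902 ∠ -45.1°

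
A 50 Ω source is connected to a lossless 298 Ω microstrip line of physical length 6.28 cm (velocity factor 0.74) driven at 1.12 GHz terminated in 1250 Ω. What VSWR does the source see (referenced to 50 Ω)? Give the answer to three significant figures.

λ = v/f = 0.74·c / 1.12 GHz = 0.198 m
βl = 2π·l/λ = 2π × 0.317 = 114°
tan(βl) = -2.24
Z_in = Z_0·(Z_L + jZ_0·tanβl)/(Z_0 + jZ_L·tanβl) = 84.2 + j124 Ω
Γ_s = (Z_in − Z_s)/(Z_in + Z_s) = (34.2 + j124)/(134 + j124), |Γ_s| = 0.704
VSWR = (1 + |Γ_s|)/(1 − |Γ_s|)

VSWR ≈ 5.76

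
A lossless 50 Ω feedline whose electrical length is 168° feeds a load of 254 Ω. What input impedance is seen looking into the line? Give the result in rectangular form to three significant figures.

tan(βl) = tan(168°) = -0.213
Z_in = Z_0·(Z_L + jZ_0·tanβl)/(Z_0 + jZ_L·tanβl)
     = 50·(254 − j10.6)/(50 − j54)

Z_in ≈ 123 + j122 Ω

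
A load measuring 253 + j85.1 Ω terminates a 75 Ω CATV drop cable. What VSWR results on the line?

VSWR ≈ 3.79

Γ = (Z_L − Z_0)/(Z_L + Z_0) = (178 + j85.1)/(328 + j85.1)
|Γ| = 197/339 = 0.582
VSWR = (1 + |Γ|)/(1 − |Γ|) = 1.58/0.418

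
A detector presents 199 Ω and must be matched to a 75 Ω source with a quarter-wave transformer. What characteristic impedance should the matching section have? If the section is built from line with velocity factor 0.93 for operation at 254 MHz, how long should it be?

Z_qwt ≈ 122 Ω; length ≈ 27.5 cm

Z_qwt = √(Z_0·R_L) = √(75 × 199) = √14920
λ = 0.93·c/f = 1.1 m, so l = λ/4 = 0.275 m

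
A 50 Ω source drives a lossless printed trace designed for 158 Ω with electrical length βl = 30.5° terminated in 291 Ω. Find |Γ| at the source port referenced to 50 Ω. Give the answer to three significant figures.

tan(βl) = 0.589
Z_in = Z_0·(Z_L + jZ_0·tanβl)/(Z_0 + jZ_L·tanβl) = 180 − j102 Ω
Γ_s = (Z_in − Z_s)/(Z_in + Z_s) = (130 − j102)/(230 − j102), |Γ_s| = 0.657

|Γ| ≈ 0.657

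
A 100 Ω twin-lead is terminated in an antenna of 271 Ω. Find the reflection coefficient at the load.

Γ = (Z_L − Z_0)/(Z_L + Z_0) = (271 − 100)/(271 + 100) = 171/371

Γ = 0.461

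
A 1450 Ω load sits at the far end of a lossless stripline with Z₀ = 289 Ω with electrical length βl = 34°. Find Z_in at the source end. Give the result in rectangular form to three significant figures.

Z_in ≈ 169 − j378 Ω

tan(βl) = tan(34°) = 0.675
Z_in = Z_0·(Z_L + jZ_0·tanβl)/(Z_0 + jZ_L·tanβl)
     = 289·(1450 + j195)/(289 + j978)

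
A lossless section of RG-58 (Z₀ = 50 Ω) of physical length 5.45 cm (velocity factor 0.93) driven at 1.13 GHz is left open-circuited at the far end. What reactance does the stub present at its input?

λ = v/f = 0.93·c / 1.13 GHz = 0.247 m
βl = 2π·l/λ = 2π × 0.221 = 79.5°
tan(βl) = 5.38
For an open-circuited stub, Z_in = −jZ_0·cot(βl) = −jZ_0/tan(βl)

X_in ≈ -9.3 Ω (capacitive)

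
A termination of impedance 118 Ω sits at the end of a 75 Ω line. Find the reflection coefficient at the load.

Γ = 0.223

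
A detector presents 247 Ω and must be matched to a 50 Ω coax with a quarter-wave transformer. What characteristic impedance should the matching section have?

Z_qwt ≈ 111 Ω

Z_qwt = √(Z_0·R_L) = √(50 × 247) = √12350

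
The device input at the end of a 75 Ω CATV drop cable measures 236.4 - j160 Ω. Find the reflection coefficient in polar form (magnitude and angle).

Γ = (Z_L − Z_0)/(Z_L + Z_0) = (161.4 − j160)/(311.4 − j160)
|Γ| = 227/350 = 0.649

Γ ≈ 0.649 ∠ -17.6°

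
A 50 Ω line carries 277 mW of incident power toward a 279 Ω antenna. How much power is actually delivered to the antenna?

Γ = (279 − 50)/(279 + 50) = 0.696
|Γ|² = 0.484
P_refl = |Γ|²·P_inc = 134 mW, P_del = (1 − |Γ|²)·P_inc = 143 mW

P_delivered ≈ 143 mW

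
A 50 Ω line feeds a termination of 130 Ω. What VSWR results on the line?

Γ = (130 − 50)/(130 + 50) = 0.444
VSWR = (1 + 0.444)/(1 − 0.444)

VSWR ≈ 2.6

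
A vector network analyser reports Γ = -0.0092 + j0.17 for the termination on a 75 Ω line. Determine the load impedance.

Z_L = Z_0·(1 + Γ)/(1 − Γ) = 75·(0.991 + j0.17)/(1.01 − j0.17)

Z_L ≈ 69.5 + j24.3 Ω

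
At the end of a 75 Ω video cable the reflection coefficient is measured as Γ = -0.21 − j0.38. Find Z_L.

Z_L ≈ 37.8 − j35.4 Ω

Z_L = Z_0·(1 + Γ)/(1 − Γ) = 75·(0.79 − j0.38)/(1.21 + j0.38)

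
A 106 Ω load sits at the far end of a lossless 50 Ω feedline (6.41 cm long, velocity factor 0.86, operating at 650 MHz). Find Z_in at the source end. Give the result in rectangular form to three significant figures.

λ = v/f = 0.86·c / 650 MHz = 0.397 m
βl = 2π·l/λ = 2π × 0.161 = 58.1°
tan(βl) = tan(58.1°) = 1.61
Z_in = Z_0·(Z_L + jZ_0·tanβl)/(Z_0 + jZ_L·tanβl)
     = 50·(106 + j80.4)/(50 + j171)

Z_in ≈ 30.1 − j22.3 Ω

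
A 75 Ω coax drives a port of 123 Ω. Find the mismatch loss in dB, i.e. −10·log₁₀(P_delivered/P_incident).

Γ = (123 − 75)/(123 + 75) = 0.242
|Γ|² = 0.0588, so P_del/P_inc = 1 − |Γ|² = 0.941
ML = −10·log₁₀(1 − |Γ|²)

mismatch loss ≈ 0.263 dB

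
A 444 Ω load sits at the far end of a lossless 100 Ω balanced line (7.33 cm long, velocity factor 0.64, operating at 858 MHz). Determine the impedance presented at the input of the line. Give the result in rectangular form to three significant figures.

Z_in ≈ 28.4 + j49.6 Ω

λ = v/f = 0.64·c / 858 MHz = 0.224 m
βl = 2π·l/λ = 2π × 0.328 = 118°
tan(βl) = tan(118°) = -1.89
Z_in = Z_0·(Z_L + jZ_0·tanβl)/(Z_0 + jZ_L·tanβl)
     = 100·(444 − j189)/(100 − j838)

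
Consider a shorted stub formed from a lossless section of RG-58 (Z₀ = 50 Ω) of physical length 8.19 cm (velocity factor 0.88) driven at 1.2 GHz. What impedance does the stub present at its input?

λ = v/f = 0.88·c / 1.2 GHz = 0.22 m
βl = 2π·l/λ = 2π × 0.372 = 134°
tan(βl) = -1.03
For a shorted stub, Z_in = jZ_0·tan(βl)

Z_in ≈ −j51.7 Ω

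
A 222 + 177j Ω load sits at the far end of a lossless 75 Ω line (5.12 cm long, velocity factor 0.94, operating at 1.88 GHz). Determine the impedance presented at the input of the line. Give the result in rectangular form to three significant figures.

Z_in ≈ 17.7 + j30.5 Ω

λ = v/f = 0.94·c / 1.88 GHz = 0.15 m
βl = 2π·l/λ = 2π × 0.341 = 123°
tan(βl) = tan(123°) = -1.55
Z_in = Z_0·(Z_L + jZ_0·tanβl)/(Z_0 + jZ_L·tanβl)
     = 75·(222 + j61)/(349 − j343)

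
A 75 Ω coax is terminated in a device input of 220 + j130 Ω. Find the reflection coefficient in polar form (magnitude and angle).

Γ = (Z_L − Z_0)/(Z_L + Z_0) = (145 + j130)/(295 + j130)
|Γ| = 195/322 = 0.604

Γ ≈ 0.604 ∠ 18.1°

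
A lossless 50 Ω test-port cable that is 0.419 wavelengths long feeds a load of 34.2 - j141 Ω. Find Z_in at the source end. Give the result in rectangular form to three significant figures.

Z_in ≈ 94.5 + j232 Ω

βl = 2π × 0.419 = 151°
tan(βl) = tan(151°) = -0.558
Z_in = Z_0·(Z_L + jZ_0·tanβl)/(Z_0 + jZ_L·tanβl)
     = 50·(34.2 − j169)/(-28.7 − j19.1)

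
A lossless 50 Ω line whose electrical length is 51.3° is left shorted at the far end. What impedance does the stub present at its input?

tan(βl) = 1.25
For a shorted stub, Z_in = jZ_0·tan(βl)

Z_in ≈ +j62.4 Ω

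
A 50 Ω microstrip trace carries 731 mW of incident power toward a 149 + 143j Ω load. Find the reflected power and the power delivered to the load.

P_reflected ≈ 368 mW; P_delivered ≈ 363 mW

|Γ| = |(99 + j143)/(199 + j143)| = 0.71
|Γ|² = 0.504
P_refl = |Γ|²·P_inc = 368 mW, P_del = (1 − |Γ|²)·P_inc = 363 mW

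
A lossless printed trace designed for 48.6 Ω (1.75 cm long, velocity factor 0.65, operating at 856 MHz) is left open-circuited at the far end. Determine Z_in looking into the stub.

λ = v/f = 0.65·c / 856 MHz = 0.228 m
βl = 2π·l/λ = 2π × 0.0768 = 27.7°
tan(βl) = 0.524
For an open-circuited stub, Z_in = −jZ_0·cot(βl) = −jZ_0/tan(βl)

Z_in ≈ −j92.7 Ω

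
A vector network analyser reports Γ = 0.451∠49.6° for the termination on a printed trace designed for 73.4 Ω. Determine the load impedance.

Z_L ≈ 94.5 + j81.5 Ω

Z_L = Z_0·(1 + Γ)/(1 − Γ) = 73.4·(1.29 + j0.343)/(0.708 − j0.343)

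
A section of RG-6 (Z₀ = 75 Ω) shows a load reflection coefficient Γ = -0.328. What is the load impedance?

Z_L ≈ 38 Ω

Z_L = Z_0·(1 + Γ)/(1 − Γ) = 75·(0.672)/(1.33)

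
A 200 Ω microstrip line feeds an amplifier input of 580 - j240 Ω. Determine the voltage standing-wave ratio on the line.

Γ = (Z_L − Z_0)/(Z_L + Z_0) = (380 − j240)/(780 − j240)
|Γ| = 449/816 = 0.551
VSWR = (1 + |Γ|)/(1 − |Γ|) = 1.55/0.449

VSWR ≈ 3.45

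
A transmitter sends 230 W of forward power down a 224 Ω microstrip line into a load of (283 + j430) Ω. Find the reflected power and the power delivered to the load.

|Γ| = |(59 + j430)/(507 + j430)| = 0.653
|Γ|² = 0.426
P_refl = |Γ|²·P_inc = 98 W, P_del = (1 − |Γ|²)·P_inc = 132 W

P_reflected ≈ 98 W; P_delivered ≈ 132 W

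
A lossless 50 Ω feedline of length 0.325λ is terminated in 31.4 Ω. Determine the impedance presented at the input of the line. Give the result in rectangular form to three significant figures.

Z_in ≈ 60.5 − j23.6 Ω

βl = 2π × 0.325 = 117°
tan(βl) = tan(117°) = -1.96
Z_in = Z_0·(Z_L + jZ_0·tanβl)/(Z_0 + jZ_L·tanβl)
     = 50·(31.4 − j98.1)/(50 − j61.6)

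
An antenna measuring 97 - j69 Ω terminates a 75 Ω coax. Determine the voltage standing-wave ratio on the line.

Γ = (Z_L − Z_0)/(Z_L + Z_0) = (22 − j69)/(172 − j69)
|Γ| = 72.4/185 = 0.391
VSWR = (1 + |Γ|)/(1 − |Γ|) = 1.39/0.609

VSWR ≈ 2.28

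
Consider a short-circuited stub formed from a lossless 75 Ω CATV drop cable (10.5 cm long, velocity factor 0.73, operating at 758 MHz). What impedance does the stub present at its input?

Z_in ≈ −j86.8 Ω

λ = v/f = 0.73·c / 758 MHz = 0.289 m
βl = 2π·l/λ = 2π × 0.363 = 131°
tan(βl) = -1.16
For a short-circuited stub, Z_in = jZ_0·tan(βl)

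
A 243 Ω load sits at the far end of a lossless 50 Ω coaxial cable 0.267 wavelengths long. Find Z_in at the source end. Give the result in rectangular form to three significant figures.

Z_in ≈ 10.4 + j5.13 Ω

βl = 2π × 0.267 = 96.1°
tan(βl) = tan(96.1°) = -9.33
Z_in = Z_0·(Z_L + jZ_0·tanβl)/(Z_0 + jZ_L·tanβl)
     = 50·(243 − j466)/(50 − j2270)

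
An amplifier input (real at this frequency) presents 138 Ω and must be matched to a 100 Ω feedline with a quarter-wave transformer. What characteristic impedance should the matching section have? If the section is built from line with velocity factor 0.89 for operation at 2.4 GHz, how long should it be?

Z_qwt ≈ 117 Ω; length ≈ 2.78 cm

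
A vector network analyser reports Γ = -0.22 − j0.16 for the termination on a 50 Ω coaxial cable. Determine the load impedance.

Z_L ≈ 30.6 − j10.6 Ω

Z_L = Z_0·(1 + Γ)/(1 − Γ) = 50·(0.78 − j0.16)/(1.22 + j0.16)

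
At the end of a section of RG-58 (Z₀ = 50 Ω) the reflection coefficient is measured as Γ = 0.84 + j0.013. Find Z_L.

Z_L ≈ 571 + j50.4 Ω

Z_L = Z_0·(1 + Γ)/(1 − Γ) = 50·(1.84 + j0.013)/(0.16 − j0.013)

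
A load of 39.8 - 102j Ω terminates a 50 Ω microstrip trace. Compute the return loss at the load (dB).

Γ = (-10.2 − j102)/(89.8 − j102), |Γ| = 0.754
RL = −20·log₁₀|Γ| = −20·log₁₀(0.754)

RL ≈ 2.45 dB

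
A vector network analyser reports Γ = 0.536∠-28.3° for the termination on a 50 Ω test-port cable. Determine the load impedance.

Z_L = Z_0·(1 + Γ)/(1 − Γ) = 50·(1.47 − j0.254)/(0.528 + j0.254)

Z_L ≈ 104 − j74 Ω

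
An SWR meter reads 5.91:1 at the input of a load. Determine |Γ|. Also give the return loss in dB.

|Γ| ≈ 0.711; return loss ≈ 2.97 dB

|Γ| = (S − 1)/(S + 1) = (5.91 − 1)/(5.91 + 1) = 4.91/6.91
RL = −20·log₁₀|Γ| = −20·log₁₀(0.711)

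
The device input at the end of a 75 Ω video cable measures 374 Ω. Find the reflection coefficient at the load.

Γ = 0.666

Γ = (Z_L − Z_0)/(Z_L + Z_0) = (374 − 75)/(374 + 75) = 299/449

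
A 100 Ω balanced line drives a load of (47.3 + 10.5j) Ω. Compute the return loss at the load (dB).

RL ≈ 8.78 dB

Γ = (-52.7 + j10.5)/(147.3 + j10.5), |Γ| = 0.364
RL = −20·log₁₀|Γ| = −20·log₁₀(0.364)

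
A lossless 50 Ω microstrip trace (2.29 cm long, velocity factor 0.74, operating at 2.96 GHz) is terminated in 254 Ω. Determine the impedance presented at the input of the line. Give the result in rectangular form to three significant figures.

λ = v/f = 0.74·c / 2.96 GHz = 0.075 m
βl = 2π·l/λ = 2π × 0.305 = 110°
tan(βl) = tan(110°) = -2.76
Z_in = Z_0·(Z_L + jZ_0·tanβl)/(Z_0 + jZ_L·tanβl)
     = 50·(254 − j138)/(50 − j701)

Z_in ≈ 11.1 + j17.3 Ω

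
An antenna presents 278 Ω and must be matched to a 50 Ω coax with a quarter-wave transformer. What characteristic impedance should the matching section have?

Z_qwt ≈ 118 Ω

Z_qwt = √(Z_0·R_L) = √(50 × 278) = √13900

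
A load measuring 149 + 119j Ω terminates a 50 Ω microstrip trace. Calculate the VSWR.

VSWR ≈ 5.02

Γ = (Z_L − Z_0)/(Z_L + Z_0) = (99 + j119)/(199 + j119)
|Γ| = 155/232 = 0.668
VSWR = (1 + |Γ|)/(1 − |Γ|) = 1.67/0.332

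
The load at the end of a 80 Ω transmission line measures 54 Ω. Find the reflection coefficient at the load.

Γ = -0.194

Γ = (Z_L − Z_0)/(Z_L + Z_0) = (54 − 80)/(54 + 80) = -26/134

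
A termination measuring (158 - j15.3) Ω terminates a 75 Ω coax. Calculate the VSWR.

VSWR ≈ 2.13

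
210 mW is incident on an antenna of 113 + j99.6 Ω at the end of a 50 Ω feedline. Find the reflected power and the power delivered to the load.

P_reflected ≈ 79.9 mW; P_delivered ≈ 130 mW

|Γ| = |(63 + j99.6)/(163 + j99.6)| = 0.617
|Γ|² = 0.381
P_refl = |Γ|²·P_inc = 79.9 mW, P_del = (1 − |Γ|²)·P_inc = 130 mW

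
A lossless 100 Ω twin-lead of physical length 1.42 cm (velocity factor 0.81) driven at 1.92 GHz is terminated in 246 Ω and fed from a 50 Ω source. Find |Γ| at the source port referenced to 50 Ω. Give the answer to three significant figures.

|Γ| ≈ 0.56

λ = v/f = 0.81·c / 1.92 GHz = 0.127 m
βl = 2π·l/λ = 2π × 0.112 = 40.4°
tan(βl) = 0.851
Z_in = Z_0·(Z_L + jZ_0·tanβl)/(Z_0 + jZ_L·tanβl) = 78.8 − j79.9 Ω
Γ_s = (Z_in − Z_s)/(Z_in + Z_s) = (28.8 − j79.9)/(129 − j79.9), |Γ_s| = 0.56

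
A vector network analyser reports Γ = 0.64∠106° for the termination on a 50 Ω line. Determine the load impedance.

Z_L = Z_0·(1 + Γ)/(1 − Γ) = 50·(0.824 + j0.615)/(1.18 − j0.615)

Z_L ≈ 16.7 + j34.9 Ω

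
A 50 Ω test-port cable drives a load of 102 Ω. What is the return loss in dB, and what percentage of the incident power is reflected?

RL ≈ 9.32 dB; 11.7% of incident power reflected

Γ = (102 − 50)/(102 + 50) = 0.342
RL = −20·log₁₀(0.342) = 9.32 dB
P_refl/P_inc = |Γ|² = 0.117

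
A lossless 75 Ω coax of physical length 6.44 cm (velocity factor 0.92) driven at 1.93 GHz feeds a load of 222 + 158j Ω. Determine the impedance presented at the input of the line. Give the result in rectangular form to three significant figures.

λ = v/f = 0.92·c / 1.93 GHz = 0.143 m
βl = 2π·l/λ = 2π × 0.45 = 162°
tan(βl) = tan(162°) = -0.323
Z_in = Z_0·(Z_L + jZ_0·tanβl)/(Z_0 + jZ_L·tanβl)
     = 75·(222 + j134)/(126 − j71.6)

Z_in ≈ 65.7 + j117 Ω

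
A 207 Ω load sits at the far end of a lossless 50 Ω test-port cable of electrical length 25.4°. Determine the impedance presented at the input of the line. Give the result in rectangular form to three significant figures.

Z_in ≈ 52.1 − j78.8 Ω

tan(βl) = tan(25.4°) = 0.475
Z_in = Z_0·(Z_L + jZ_0·tanβl)/(Z_0 + jZ_L·tanβl)
     = 50·(207 + j23.7)/(50 + j98.3)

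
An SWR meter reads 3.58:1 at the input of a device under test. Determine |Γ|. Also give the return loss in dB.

|Γ| ≈ 0.563; return loss ≈ 4.98 dB

|Γ| = (S − 1)/(S + 1) = (3.58 − 1)/(3.58 + 1) = 2.58/4.58
RL = −20·log₁₀|Γ| = −20·log₁₀(0.563)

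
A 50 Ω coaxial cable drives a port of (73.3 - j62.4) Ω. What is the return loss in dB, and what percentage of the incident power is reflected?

RL ≈ 6.34 dB; 23.2% of incident power reflected

Γ = (23.3 − j62.4)/(123.3 − j62.4), |Γ| = 0.482
RL = −20·log₁₀(0.482) = 6.34 dB
P_refl/P_inc = |Γ|² = 0.232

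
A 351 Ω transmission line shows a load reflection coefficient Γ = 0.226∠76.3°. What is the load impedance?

Z_L = Z_0·(1 + Γ)/(1 − Γ) = 351·(1.05 + j0.22)/(0.946 − j0.22)

Z_L ≈ 353 + j163 Ω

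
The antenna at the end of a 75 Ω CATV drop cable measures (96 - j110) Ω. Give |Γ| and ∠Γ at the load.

Γ ≈ 0.551 ∠ -46.4°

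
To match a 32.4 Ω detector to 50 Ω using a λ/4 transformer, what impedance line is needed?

Z_qwt = √(Z_0·R_L) = √(50 × 32.4) = √1620

Z_qwt ≈ 40.2 Ω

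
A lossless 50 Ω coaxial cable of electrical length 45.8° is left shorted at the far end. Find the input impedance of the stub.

Z_in ≈ +j51.4 Ω

tan(βl) = 1.03
For a shorted stub, Z_in = jZ_0·tan(βl)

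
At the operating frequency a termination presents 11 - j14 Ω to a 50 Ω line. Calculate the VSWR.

VSWR ≈ 4.92

Γ = (Z_L − Z_0)/(Z_L + Z_0) = (-39 − j14)/(61 − j14)
|Γ| = 41.4/62.6 = 0.662
VSWR = (1 + |Γ|)/(1 − |Γ|) = 1.66/0.338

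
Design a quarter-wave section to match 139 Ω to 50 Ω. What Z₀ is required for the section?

Z_qwt ≈ 83.4 Ω

Z_qwt = √(Z_0·R_L) = √(50 × 139) = √6950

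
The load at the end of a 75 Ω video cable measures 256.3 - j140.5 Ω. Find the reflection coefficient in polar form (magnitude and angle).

Γ = (Z_L − Z_0)/(Z_L + Z_0) = (181.3 − j140.5)/(331.3 − j140.5)
|Γ| = 229/360 = 0.637

Γ ≈ 0.637 ∠ -14.8°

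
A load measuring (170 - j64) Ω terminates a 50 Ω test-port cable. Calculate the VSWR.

Γ = (Z_L − Z_0)/(Z_L + Z_0) = (120 − j64)/(220 − j64)
|Γ| = 136/229 = 0.594
VSWR = (1 + |Γ|)/(1 − |Γ|) = 1.59/0.406

VSWR ≈ 3.92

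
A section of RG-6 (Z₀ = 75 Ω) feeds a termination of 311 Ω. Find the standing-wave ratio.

For a purely resistive load, VSWR = R_L/Z_0 or Z_0/R_L (whichever > 1) = 311/75

VSWR ≈ 4.15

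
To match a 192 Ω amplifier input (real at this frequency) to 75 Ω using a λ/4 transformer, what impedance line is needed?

Z_qwt ≈ 120 Ω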